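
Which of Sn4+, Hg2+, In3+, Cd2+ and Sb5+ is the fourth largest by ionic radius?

Sn4+

First list Z and electron count for each: Sb5+ has 46 e⁻ (Z=51), Sn4+ has 46 e⁻ (Z=50), In3+ has 46 e⁻ (Z=49), Cd2+ has 46 e⁻ (Z=48), Hg2+ has 78 e⁻ (Z=80). Sb5+ < Sn4+ (both 46 e⁻, Z=51>50); Sn4+ < In3+ (both 46 e⁻, Z=50>49); In3+ < Cd2+ (both 46 e⁻, Z=49>48); Cd2+ < Hg2+ (same group, period 5 vs 6).
So the order is Sb5+ < Sn4+ < In3+ < Cd2+ < Hg2+; the 4th-largest ion is Sn4+.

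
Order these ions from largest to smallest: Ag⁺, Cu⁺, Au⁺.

Same group, same charge. Going down the group adds an extra shell of electrons, so the ion gets larger: Cu⁺ is highest in the group and smallest.

Au⁺ > Ag⁺ > Cu⁺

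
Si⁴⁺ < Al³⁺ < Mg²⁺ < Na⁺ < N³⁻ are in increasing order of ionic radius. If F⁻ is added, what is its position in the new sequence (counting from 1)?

These species are isoelectronic with 10 electrons. The only difference is the number of protons: Si⁴⁺ (Z=14), Al³⁺ (Z=13), Mg²⁺ (Z=12), Na⁺ (Z=11), F⁻ (Z=9), N³⁻ (Z=7). The strongest nuclear pull (Si⁴⁺) gives the smallest ion.
Putting F⁻ in gives Si⁴⁺ < Al³⁺ < Mg²⁺ < Na⁺ < F⁻ < N³⁻; it lands at slot 5.

5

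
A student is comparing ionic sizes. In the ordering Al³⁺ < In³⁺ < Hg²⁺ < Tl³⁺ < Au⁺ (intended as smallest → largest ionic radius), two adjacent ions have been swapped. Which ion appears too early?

Hg²⁺

The pair Hg²⁺, Tl³⁺ is the wrong way round — they are isoelectronic (78 e⁻) and Tl has more protons than Hg (81 vs 80), making Tl³⁺ smaller. All other adjacent pairs agree with periodic trends, so Hg²⁺ is the misplaced ion.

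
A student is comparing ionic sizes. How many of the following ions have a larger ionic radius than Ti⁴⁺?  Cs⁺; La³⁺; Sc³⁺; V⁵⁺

3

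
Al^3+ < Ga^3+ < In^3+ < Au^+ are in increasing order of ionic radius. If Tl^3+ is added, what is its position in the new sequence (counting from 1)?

4

Tabulating Z and e⁻: Al^3+ has 10 e⁻ (Z=13), Ga^3+ has 28 e⁻ (Z=31), In^3+ has 46 e⁻ (Z=49), Tl^3+ has 78 e⁻ (Z=81), Au^+ has 78 e⁻ (Z=79). Al^3+ < Ga^3+ (same group, period 3 vs 4); Ga^3+ < In^3+ (same group, period 4 vs 5); In^3+ < Tl^3+ (same group, 1 shell fewer); Tl^3+ < Au^+ (both 78 e⁻, Z=81>79).
With Tl^3+ included the full order is Al^3+ < Ga^3+ < In^3+ < Tl^3+ < Au^+, so it takes position 4.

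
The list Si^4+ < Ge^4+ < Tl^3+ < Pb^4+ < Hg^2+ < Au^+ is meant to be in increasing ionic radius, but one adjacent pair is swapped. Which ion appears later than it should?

Pb^4+

Scanning neighbour by neighbour, only Tl^3+/Pb^4+ violates a trend: they are isoelectronic (78 e⁻) and Pb has more protons than Tl (82 vs 81), making Pb^4+ smaller. That makes Pb^4+ the one sitting a position late relative to where it belongs.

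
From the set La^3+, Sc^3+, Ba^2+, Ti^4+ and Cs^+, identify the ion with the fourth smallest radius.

Ba^2+

Electron counts and nuclear charges: Ti^4+ (Z=22, 18 e⁻), Sc^3+ (Z=21, 18 e⁻), La^3+ (Z=57, 54 e⁻), Ba^2+ (Z=56, 54 e⁻), Cs^+ (Z=55, 54 e⁻). Ti^4+ < Sc^3+ (both 18 e⁻, Z=22>21); Sc^3+ < La^3+ (same group, period 4 vs 6); La^3+ < Ba^2+ (isoelectronic, higher Z=57 is smaller); Ba^2+ < Cs^+ (isoelectronic, higher Z=56 is smaller).
Full ascending order: Ti^4+ < Sc^3+ < La^3+ < Ba^2+ < Cs^+. Counting from the smallest, position 4 is Ba^2+.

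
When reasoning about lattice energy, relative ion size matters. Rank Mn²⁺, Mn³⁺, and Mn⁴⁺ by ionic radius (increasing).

Mn⁴⁺ < Mn³⁺ < Mn²⁺

Same element, different charge: the more highly charged cation has fewer electrons and a greater effective nuclear charge per electron, making Mn⁴⁺ the smallest.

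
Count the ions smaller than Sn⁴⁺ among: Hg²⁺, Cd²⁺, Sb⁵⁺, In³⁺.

1

Electron counts and nuclear charges: Sb⁵⁺ has 46 e⁻ (Z=51), Sn⁴⁺ has 46 e⁻ (Z=50), In³⁺ has 46 e⁻ (Z=49), Cd²⁺ has 46 e⁻ (Z=48), Hg²⁺ has 78 e⁻ (Z=80). Sb⁵⁺ < Sn⁴⁺ (isoelectronic, higher Z=51 is smaller); Sn⁴⁺ < In³⁺ (both 46 e⁻, Z=50>49); In³⁺ < Cd²⁺ (isoelectronic, higher Z=49 is smaller); Cd²⁺ < Hg²⁺ (same group, period 5 vs 6).
Overall: Sb⁵⁺ < Sn⁴⁺ < In³⁺ < Cd²⁺ < Hg²⁺. Sn⁴⁺ has 1 below it and 3 above. So 1 is smaller.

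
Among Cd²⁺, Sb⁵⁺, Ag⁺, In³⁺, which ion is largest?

Isoelectronic series (46 e⁻ each). Size is set by nuclear charge: more protons means a smaller ion. Sb⁵⁺ (Z=51), In³⁺ (Z=49), Cd²⁺ (Z=48), Ag⁺ (Z=47).

Ag⁺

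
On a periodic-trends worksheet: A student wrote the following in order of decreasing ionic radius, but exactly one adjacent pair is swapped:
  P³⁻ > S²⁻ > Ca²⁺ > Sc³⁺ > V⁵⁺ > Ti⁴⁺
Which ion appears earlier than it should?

The pair V⁵⁺, Ti⁴⁺ is the wrong way round — they are isoelectronic (18 e⁻) and V has more protons than Ti (23 vs 22), making V⁵⁺ smaller. All other adjacent pairs agree with periodic trends, so V⁵⁺ is the misplaced ion.

V⁵⁺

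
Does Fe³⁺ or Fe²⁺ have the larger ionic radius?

These are all Fe ions. Removing more electrons (higher positive charge) pulls the remaining electrons in closer, so Fe³⁺ is smallest and Fe²⁺ is largest.

Fe²⁺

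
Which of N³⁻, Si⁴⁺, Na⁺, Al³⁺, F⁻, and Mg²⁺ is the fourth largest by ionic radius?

Mg²⁺

These species are isoelectronic with 10 electrons. The only difference is the number of protons: Si⁴⁺ (Z=14), Al³⁺ (Z=13), Mg²⁺ (Z=12), Na⁺ (Z=11), F⁻ (Z=9), N³⁻ (Z=7). The strongest nuclear pull (Si⁴⁺) gives the smallest ion.
Full ascending order: Si⁴⁺ < Al³⁺ < Mg²⁺ < Na⁺ < F⁻ < N³⁻. Counting from the largest, position 4 is Mg²⁺.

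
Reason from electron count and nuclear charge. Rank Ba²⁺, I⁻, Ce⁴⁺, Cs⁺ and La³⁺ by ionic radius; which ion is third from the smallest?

Ba²⁺

Each ion has 54 electrons. The ranking follows nuclear charge in reverse — greater Z gives a smaller radius. Ce⁴⁺ (Z=58), La³⁺ (Z=57), Ba²⁺ (Z=56), Cs⁺ (Z=55), I⁻ (Z=53).
That gives Ce⁴⁺ < La³⁺ < Ba²⁺ < Cs⁺ < I⁻. From the smallest end, number 3 is Ba²⁺.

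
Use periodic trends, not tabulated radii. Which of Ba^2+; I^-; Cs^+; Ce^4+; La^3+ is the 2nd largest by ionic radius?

Cs^+

These species are isoelectronic with 54 electrons. The only difference is the number of protons: Ce^4+ (Z=58), La^3+ (Z=57), Ba^2+ (Z=56), Cs^+ (Z=55), I^- (Z=53). The strongest nuclear pull (Ce^4+) gives the smallest ion.
That gives Ce^4+ < La^3+ < Ba^2+ < Cs^+ < I^-. From the largest end, number 2 is Cs^+.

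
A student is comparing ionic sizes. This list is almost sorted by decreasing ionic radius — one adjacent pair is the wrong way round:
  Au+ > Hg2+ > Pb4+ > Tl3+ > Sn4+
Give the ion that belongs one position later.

Pb4+

Check each adjacent pair. Pb4+ and Tl3+ are reversed: both have 78 electrons but Z(Pb)=82 > Z(Tl)=81, so Pb4+ should be the smaller of the two. No other neighbouring pair contradicts the periodic trends, so Pb4+ is the ion listed too early.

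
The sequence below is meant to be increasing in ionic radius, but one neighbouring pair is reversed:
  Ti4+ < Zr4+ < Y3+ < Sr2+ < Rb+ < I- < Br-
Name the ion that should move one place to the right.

I-

Scanning neighbour by neighbour, only I-/Br- violates a trend: Br- and I- are in one column with the same charge; the lighter period-4 ion has one fewer shell and is smaller. That makes I- the one sitting a position early relative to where it belongs.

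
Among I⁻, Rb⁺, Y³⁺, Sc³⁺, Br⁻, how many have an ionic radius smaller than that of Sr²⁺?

2

Electron counts and nuclear charges: Sc³⁺ (Z=21, 18 e⁻), Y³⁺ (Z=39, 36 e⁻), Sr²⁺ (Z=38, 36 e⁻), Rb⁺ (Z=37, 36 e⁻), Br⁻ (Z=35, 36 e⁻), I⁻ (Z=53, 54 e⁻). Sc³⁺ < Y³⁺ (same group, period 4 vs 5); Y³⁺ < Sr²⁺ (isoelectronic, higher Z=39 is smaller); Sr²⁺ < Rb⁺ (both 36 e⁻, Z=38>37); Rb⁺ < Br⁻ (isoelectronic, higher Z=37 is smaller); Br⁻ < I⁻ (same group, 1 shell fewer).
Placing each against Sr²⁺: smaller — Sc³⁺, Y³⁺; larger — Rb⁺, Br⁻, I⁻. So 2 are smaller.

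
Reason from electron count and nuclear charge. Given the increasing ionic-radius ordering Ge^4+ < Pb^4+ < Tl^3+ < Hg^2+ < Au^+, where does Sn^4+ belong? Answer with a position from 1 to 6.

Work out protons and electrons: Ge^4+: 28 e⁻, Z=32, Sn^4+: 46 e⁻, Z=50, Pb^4+: 78 e⁻, Z=82, Tl^3+: 78 e⁻, Z=81, Hg^2+: 78 e⁻, Z=80, Au^+: 78 e⁻, Z=79. Ge^4+ < Sn^4+ (same group, period 4 vs 5); Sn^4+ < Pb^4+ (same group, period 5 vs 6); Pb^4+ < Tl^3+ (both 78 e⁻, Z=82>81); Tl^3+ < Hg^2+ (both 78 e⁻, Z=81>80); Hg^2+ < Au^+ (both 78 e⁻, Z=80>79).
Merged order: Ge^4+ < Sn^4+ < Pb^4+ < Tl^3+ < Hg^2+ < Au^+ — Sn^4+ is number 2.

2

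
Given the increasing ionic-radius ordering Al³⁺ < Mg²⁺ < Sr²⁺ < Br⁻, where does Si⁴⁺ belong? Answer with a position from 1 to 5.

Tabulating Z and e⁻: Si⁴⁺ has 10 e⁻ (Z=14), Al³⁺ has 10 e⁻ (Z=13), Mg²⁺ has 10 e⁻ (Z=12), Sr²⁺ has 36 e⁻ (Z=38), Br⁻ has 36 e⁻ (Z=35). Si⁴⁺ < Al³⁺ (isoelectronic, higher Z=14 is smaller); Al³⁺ < Mg²⁺ (both 10 e⁻, Z=13>12); Mg²⁺ < Sr²⁺ (same group, period 3 vs 5); Sr²⁺ < Br⁻ (both 36 e⁻, Z=38>35).
Merged order: Si⁴⁺ < Al³⁺ < Mg²⁺ < Sr²⁺ < Br⁻ — Si⁴⁺ is number 1.

1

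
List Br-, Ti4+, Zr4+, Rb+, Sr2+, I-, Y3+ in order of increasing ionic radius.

First list Z and electron count for each: Ti4+ has 18 e⁻ (Z=22), Zr4+ has 36 e⁻ (Z=40), Y3+ has 36 e⁻ (Z=39), Sr2+ has 36 e⁻ (Z=38), Rb+ has 36 e⁻ (Z=37), Br- has 36 e⁻ (Z=35), I- has 54 e⁻ (Z=53). Ti4+ < Zr4+ (same group, 1 shell fewer); Zr4+ < Y3+ (isoelectronic, higher Z=40 is smaller); Y3+ < Sr2+ (isoelectronic, higher Z=39 is smaller); Sr2+ < Rb+ (isoelectronic, higher Z=38 is smaller); Rb+ < Br- (isoelectronic, higher Z=37 is smaller); Br- < I- (same group, 1 shell fewer).

Ti4+ < Zr4+ < Y3+ < Sr2+ < Rb+ < Br- < I-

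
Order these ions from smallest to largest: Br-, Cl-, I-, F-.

F- < Cl- < Br- < I-

Same group, same charge. Going down the group adds an extra shell of electrons, so the ion gets larger: F- is highest in the group and smallest.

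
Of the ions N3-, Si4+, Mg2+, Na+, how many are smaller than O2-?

3

Isoelectronic series (10 e⁻ each). Size is set by nuclear charge: more protons means a smaller ion. Si4+ (Z=14), Mg2+ (Z=12), Na+ (Z=11), O2- (Z=8), N3- (Z=7).
Relative to O2-, the ions that are smaller are Si4+, Mg2+, Na+. Count: 3.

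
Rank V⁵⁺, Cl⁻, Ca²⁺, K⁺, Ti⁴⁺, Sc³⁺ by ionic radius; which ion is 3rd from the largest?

Each ion has 18 electrons. The ranking follows nuclear charge in reverse — greater Z gives a smaller radius. V⁵⁺ (Z=23), Ti⁴⁺ (Z=22), Sc³⁺ (Z=21), Ca²⁺ (Z=20), K⁺ (Z=19), Cl⁻ (Z=17).
That gives V⁵⁺ < Ti⁴⁺ < Sc³⁺ < Ca²⁺ < K⁺ < Cl⁻. From the largest end, number 3 is Ca²⁺.

Ca²⁺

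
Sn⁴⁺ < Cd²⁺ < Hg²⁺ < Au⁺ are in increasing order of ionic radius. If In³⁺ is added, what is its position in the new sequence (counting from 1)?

Electron counts and nuclear charges: Sn⁴⁺ has 46 e⁻ (Z=50), In³⁺ has 46 e⁻ (Z=49), Cd²⁺ has 46 e⁻ (Z=48), Hg²⁺ has 78 e⁻ (Z=80), Au⁺ has 78 e⁻ (Z=79). Sn⁴⁺ < In³⁺ (both 46 e⁻, Z=50>49); In³⁺ < Cd²⁺ (isoelectronic, higher Z=49 is smaller); Cd²⁺ < Hg²⁺ (same group, 1 shell fewer); Hg²⁺ < Au⁺ (isoelectronic, higher Z=80 is smaller).
Merged order: Sn⁴⁺ < In³⁺ < Cd²⁺ < Hg²⁺ < Au⁺ — In³⁺ is number 2.

2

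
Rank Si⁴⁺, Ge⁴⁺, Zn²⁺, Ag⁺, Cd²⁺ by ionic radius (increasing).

Tabulating Z and e⁻: Si⁴⁺ (Z=14, 10 e⁻), Ge⁴⁺ (Z=32, 28 e⁻), Zn²⁺ (Z=30, 28 e⁻), Cd²⁺ (Z=48, 46 e⁻), Ag⁺ (Z=47, 46 e⁻). Si⁴⁺ < Ge⁴⁺ (same group, 1 shell fewer); Ge⁴⁺ < Zn²⁺ (isoelectronic, higher Z=32 is smaller); Zn²⁺ < Cd²⁺ (same group, 1 shell fewer); Cd²⁺ < Ag⁺ (isoelectronic, higher Z=48 is smaller).

Si⁴⁺ < Ge⁴⁺ < Zn²⁺ < Cd²⁺ < Ag⁺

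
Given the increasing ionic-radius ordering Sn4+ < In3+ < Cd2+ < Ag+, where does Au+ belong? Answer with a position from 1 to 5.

5

First list Z and electron count for each: Sn4+ has 46 e⁻ (Z=50), In3+ has 46 e⁻ (Z=49), Cd2+ has 46 e⁻ (Z=48), Ag+ has 46 e⁻ (Z=47), Au+ has 78 e⁻ (Z=79). Sn4+ < In3+ (both 46 e⁻, Z=50>49); In3+ < Cd2+ (isoelectronic, higher Z=49 is smaller); Cd2+ < Ag+ (both 46 e⁻, Z=48>47); Ag+ < Au+ (same group, 1 shell fewer).
Merged order: Sn4+ < In3+ < Cd2+ < Ag+ < Au+ — Au+ is number 5.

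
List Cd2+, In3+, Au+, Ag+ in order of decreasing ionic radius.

First list Z and electron count for each: In3+: 46 e⁻, Z=49, Cd2+: 46 e⁻, Z=48, Ag+: 46 e⁻, Z=47, Au+: 78 e⁻, Z=79. In3+ < Cd2+ (both 46 e⁻, Z=49>48); Cd2+ < Ag+ (isoelectronic, higher Z=48 is smaller); Ag+ < Au+ (same group, period 5 vs 6).

Au+ > Ag+ > Cd2+ > In3+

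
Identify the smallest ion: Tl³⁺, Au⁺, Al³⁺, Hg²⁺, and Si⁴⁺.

Si⁴⁺

Tabulating Z and e⁻: Si⁴⁺ (Z=14, 10 e⁻), Al³⁺ (Z=13, 10 e⁻), Tl³⁺ (Z=81, 78 e⁻), Hg²⁺ (Z=80, 78 e⁻), Au⁺ (Z=79, 78 e⁻). Si⁴⁺ < Al³⁺ (both 10 e⁻, Z=14>13); Al³⁺ < Tl³⁺ (same group, 3 shells fewer); Tl³⁺ < Hg²⁺ (isoelectronic, higher Z=81 is smaller); Hg²⁺ < Au⁺ (both 78 e⁻, Z=80>79).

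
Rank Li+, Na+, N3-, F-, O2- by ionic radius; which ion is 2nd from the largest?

O2-

Work out protons and electrons: Li+: 2 e⁻, Z=3, Na+: 10 e⁻, Z=11, F-: 10 e⁻, Z=9, O2-: 10 e⁻, Z=8, N3-: 10 e⁻, Z=7. Li+ < Na+ (same group, 1 shell fewer); Na+ < F- (both 10 e⁻, Z=11>9); F- < O2- (isoelectronic, higher Z=9 is smaller); O2- < N3- (both 10 e⁻, Z=8>7).
So the order is Li+ < Na+ < F- < O2- < N3-; the 2nd-largest ion is O2-.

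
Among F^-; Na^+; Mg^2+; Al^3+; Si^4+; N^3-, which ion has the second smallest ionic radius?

Al^3+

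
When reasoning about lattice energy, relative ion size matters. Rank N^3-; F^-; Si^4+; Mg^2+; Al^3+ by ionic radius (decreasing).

N^3- > F^- > Mg^2+ > Al^3+ > Si^4+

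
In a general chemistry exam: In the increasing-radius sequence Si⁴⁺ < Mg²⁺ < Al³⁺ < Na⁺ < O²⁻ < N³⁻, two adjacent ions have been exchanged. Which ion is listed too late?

The pair Mg²⁺, Al³⁺ is the wrong way round — they are isoelectronic (10 e⁻) and Al has more protons than Mg (13 vs 12), making Al³⁺ smaller. All other adjacent pairs agree with periodic trends, so Al³⁺ is the misplaced ion.

Al³⁺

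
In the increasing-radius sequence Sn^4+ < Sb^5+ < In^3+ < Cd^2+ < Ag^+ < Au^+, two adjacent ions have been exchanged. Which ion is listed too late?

Scanning neighbour by neighbour, only Sn^4+/Sb^5+ violates a trend: both have 46 electrons but Z(Sb)=51 > Z(Sn)=50, so Sb^5+ should be the smaller of the two. That makes Sb^5+ the one sitting a position late relative to where it belongs.

Sb^5+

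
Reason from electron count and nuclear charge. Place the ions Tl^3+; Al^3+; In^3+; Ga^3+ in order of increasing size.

Al^3+ < Ga^3+ < In^3+ < Tl^3+

All are in the same group with charge +3. Radius grows down the group as n (the outermost shell) increases.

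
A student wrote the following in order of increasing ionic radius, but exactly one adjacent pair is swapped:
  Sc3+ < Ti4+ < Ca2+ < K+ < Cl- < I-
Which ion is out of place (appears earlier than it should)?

Compare adjacent ions: they are isoelectronic (18 e⁻) and Ti has more protons than Sc (22 vs 21), making Ti4+ smaller — yet in this increasing list Sc3+ sits before Ti4+. Nothing else is reversed, so Sc3+ should move one place to the right.

Sc3+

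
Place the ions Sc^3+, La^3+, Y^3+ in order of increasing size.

Sc^3+ < Y^3+ < La^3+

These ions sit in one column with identical charge. Each step down the periodic table adds a principal shell, increasing the radius.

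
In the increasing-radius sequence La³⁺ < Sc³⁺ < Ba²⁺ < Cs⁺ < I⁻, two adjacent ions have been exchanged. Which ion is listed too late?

Sc³⁺

Scanning neighbour by neighbour, only La³⁺/Sc³⁺ violates a trend: both in group 3 with the same charge; Sc³⁺ (period 4) has the smaller radius. That makes Sc³⁺ the one sitting a position late relative to where it belongs.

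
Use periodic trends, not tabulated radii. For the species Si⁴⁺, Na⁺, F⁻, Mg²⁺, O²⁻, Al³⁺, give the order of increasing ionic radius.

All of these have 10 electrons (isoelectronic). With the same electron cloud, the ion with the most protons pulls it in tightest. Nuclear charges: Si⁴⁺ (Z=14), Al³⁺ (Z=13), Mg²⁺ (Z=12), Na⁺ (Z=11), F⁻ (Z=9), O²⁻ (Z=8). Highest Z is smallest.

Si⁴⁺ < Al³⁺ < Mg²⁺ < Na⁺ < F⁻ < O²⁻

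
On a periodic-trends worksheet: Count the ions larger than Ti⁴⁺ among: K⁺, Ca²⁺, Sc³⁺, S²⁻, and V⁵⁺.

Each ion has 18 electrons. The ranking follows nuclear charge in reverse — greater Z gives a smaller radius. V⁵⁺ (Z=23), Ti⁴⁺ (Z=22), Sc³⁺ (Z=21), Ca²⁺ (Z=20), K⁺ (Z=19), S²⁻ (Z=16).
Placing each against Ti⁴⁺: smaller — V⁵⁺; larger — Sc³⁺, Ca²⁺, K⁺, S²⁻. So 4 are larger.

4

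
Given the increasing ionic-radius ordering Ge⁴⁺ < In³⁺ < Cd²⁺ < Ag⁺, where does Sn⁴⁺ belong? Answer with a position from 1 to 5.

2

Tabulating Z and e⁻: Ge⁴⁺ has 28 e⁻ (Z=32), Sn⁴⁺ has 46 e⁻ (Z=50), In³⁺ has 46 e⁻ (Z=49), Cd²⁺ has 46 e⁻ (Z=48), Ag⁺ has 46 e⁻ (Z=47). Ge⁴⁺ < Sn⁴⁺ (same group, period 4 vs 5); Sn⁴⁺ < In³⁺ (both 46 e⁻, Z=50>49); In³⁺ < Cd²⁺ (both 46 e⁻, Z=49>48); Cd²⁺ < Ag⁺ (both 46 e⁻, Z=48>47).
With Sn⁴⁺ included the full order is Ge⁴⁺ < Sn⁴⁺ < In³⁺ < Cd²⁺ < Ag⁺, so it takes position 2.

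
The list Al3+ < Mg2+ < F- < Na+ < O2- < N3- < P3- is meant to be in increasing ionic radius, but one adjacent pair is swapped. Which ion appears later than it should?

Scanning neighbour by neighbour, only F-/Na+ violates a trend: they are isoelectronic (10 e⁻) and Na has more protons than F (11 vs 9), making Na+ smaller. That makes Na+ the one sitting a position late relative to where it belongs.

Na+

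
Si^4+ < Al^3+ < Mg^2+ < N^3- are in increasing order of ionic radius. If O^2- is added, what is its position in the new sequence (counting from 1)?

4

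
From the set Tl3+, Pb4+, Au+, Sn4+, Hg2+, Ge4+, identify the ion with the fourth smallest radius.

Tl3+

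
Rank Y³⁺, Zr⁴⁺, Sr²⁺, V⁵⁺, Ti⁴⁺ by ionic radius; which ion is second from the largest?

Y³⁺

Electron counts and nuclear charges: V⁵⁺ (Z=23, 18 e⁻), Ti⁴⁺ (Z=22, 18 e⁻), Zr⁴⁺ (Z=40, 36 e⁻), Y³⁺ (Z=39, 36 e⁻), Sr²⁺ (Z=38, 36 e⁻). V⁵⁺ < Ti⁴⁺ (isoelectronic, higher Z=23 is smaller); Ti⁴⁺ < Zr⁴⁺ (same group, 1 shell fewer); Zr⁴⁺ < Y³⁺ (isoelectronic, higher Z=40 is smaller); Y³⁺ < Sr²⁺ (both 36 e⁻, Z=39>38).
That gives V⁵⁺ < Ti⁴⁺ < Zr⁴⁺ < Y³⁺ < Sr²⁺. From the largest end, number 2 is Y³⁺.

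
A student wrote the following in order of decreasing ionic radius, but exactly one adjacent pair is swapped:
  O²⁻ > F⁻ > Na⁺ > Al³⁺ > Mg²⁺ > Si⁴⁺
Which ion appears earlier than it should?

Al³⁺

Compare adjacent ions: they are isoelectronic (10 e⁻) and Al has more protons than Mg (13 vs 12), making Al³⁺ smaller — yet in this decreasing list Al³⁺ sits before Mg²⁺. Nothing else is reversed, so Al³⁺ should move one place to the right.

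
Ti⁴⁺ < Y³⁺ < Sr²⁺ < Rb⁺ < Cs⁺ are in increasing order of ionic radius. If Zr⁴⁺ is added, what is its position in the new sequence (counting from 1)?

2

Work out protons and electrons: Ti⁴⁺: 18 e⁻, Z=22, Zr⁴⁺: 36 e⁻, Z=40, Y³⁺: 36 e⁻, Z=39, Sr²⁺: 36 e⁻, Z=38, Rb⁺: 36 e⁻, Z=37, Cs⁺: 54 e⁻, Z=55. Ti⁴⁺ < Zr⁴⁺ (same group, 1 shell fewer); Zr⁴⁺ < Y³⁺ (both 36 e⁻, Z=40>39); Y³⁺ < Sr²⁺ (both 36 e⁻, Z=39>38); Sr²⁺ < Rb⁺ (both 36 e⁻, Z=38>37); Rb⁺ < Cs⁺ (same group, 1 shell fewer).
Putting Zr⁴⁺ in gives Ti⁴⁺ < Zr⁴⁺ < Y³⁺ < Sr²⁺ < Rb⁺ < Cs⁺; it lands at slot 2.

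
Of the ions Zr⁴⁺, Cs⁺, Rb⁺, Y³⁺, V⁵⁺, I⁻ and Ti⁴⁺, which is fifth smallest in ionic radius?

Rb⁺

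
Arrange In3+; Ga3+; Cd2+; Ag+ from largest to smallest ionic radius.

Ag+ > Cd2+ > In3+ > Ga3+

First list Z and electron count for each: Ga3+ (Z=31, 28 e⁻), In3+ (Z=49, 46 e⁻), Cd2+ (Z=48, 46 e⁻), Ag+ (Z=47, 46 e⁻). Ga3+ < In3+ (same group, 1 shell fewer); In3+ < Cd2+ (isoelectronic, higher Z=49 is smaller); Cd2+ < Ag+ (isoelectronic, higher Z=48 is smaller).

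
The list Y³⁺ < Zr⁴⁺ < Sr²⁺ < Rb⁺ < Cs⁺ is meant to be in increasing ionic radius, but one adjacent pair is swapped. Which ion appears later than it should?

Zr⁴⁺

Scanning neighbour by neighbour, only Y³⁺/Zr⁴⁺ violates a trend: they are isoelectronic (36 e⁻) and Zr has more protons than Y (40 vs 39), making Zr⁴⁺ smaller. That makes Zr⁴⁺ the one sitting a position late relative to where it belongs.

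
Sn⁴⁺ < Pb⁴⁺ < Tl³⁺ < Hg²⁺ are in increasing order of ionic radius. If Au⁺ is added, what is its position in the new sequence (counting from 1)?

5

First list Z and electron count for each: Sn⁴⁺: 46 e⁻, Z=50, Pb⁴⁺: 78 e⁻, Z=82, Tl³⁺: 78 e⁻, Z=81, Hg²⁺: 78 e⁻, Z=80, Au⁺: 78 e⁻, Z=79. Sn⁴⁺ < Pb⁴⁺ (same group, 1 shell fewer); Pb⁴⁺ < Tl³⁺ (both 78 e⁻, Z=82>81); Tl³⁺ < Hg²⁺ (both 78 e⁻, Z=81>80); Hg²⁺ < Au⁺ (both 78 e⁻, Z=80>79).
With Au⁺ included the full order is Sn⁴⁺ < Pb⁴⁺ < Tl³⁺ < Hg²⁺ < Au⁺, so it takes position 5.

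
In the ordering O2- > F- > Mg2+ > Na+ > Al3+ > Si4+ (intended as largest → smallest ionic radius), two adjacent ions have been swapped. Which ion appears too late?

Check each adjacent pair. Mg2+ and Na+ are reversed: Mg2+ and Na+ share 10 electrons; the higher nuclear charge on Mg (Z=12) contracts it more, so Mg2+ < Na+. No other neighbouring pair contradicts the periodic trends, so Na+ is the ion listed too late.

Na+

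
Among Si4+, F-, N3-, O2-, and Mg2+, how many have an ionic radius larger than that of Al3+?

4

These species are isoelectronic with 10 electrons. The only difference is the number of protons: Si4+ (Z=14), Al3+ (Z=13), Mg2+ (Z=12), F- (Z=9), O2- (Z=8), N3- (Z=7). The strongest nuclear pull (Si4+) gives the smallest ion.
Relative to Al3+, the ions that are larger are Mg2+, F-, O2-, N3-. So 4 are larger.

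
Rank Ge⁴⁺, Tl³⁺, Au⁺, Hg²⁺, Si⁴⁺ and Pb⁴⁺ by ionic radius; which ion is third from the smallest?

Pb⁴⁺

First list Z and electron count for each: Si⁴⁺: 10 e⁻, Z=14, Ge⁴⁺: 28 e⁻, Z=32, Pb⁴⁺: 78 e⁻, Z=82, Tl³⁺: 78 e⁻, Z=81, Hg²⁺: 78 e⁻, Z=80, Au⁺: 78 e⁻, Z=79. Si⁴⁺ < Ge⁴⁺ (same group, period 3 vs 4); Ge⁴⁺ < Pb⁴⁺ (same group, period 4 vs 6); Pb⁴⁺ < Tl³⁺ (both 78 e⁻, Z=82>81); Tl³⁺ < Hg²⁺ (both 78 e⁻, Z=81>80); Hg²⁺ < Au⁺ (both 78 e⁻, Z=80>79).
So the order is Si⁴⁺ < Ge⁴⁺ < Pb⁴⁺ < Tl³⁺ < Hg²⁺ < Au⁺; the 3rd-smallest ion is Pb⁴⁺.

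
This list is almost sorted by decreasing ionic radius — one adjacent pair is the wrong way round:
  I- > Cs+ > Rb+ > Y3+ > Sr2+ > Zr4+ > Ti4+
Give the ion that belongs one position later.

Y3+

Compare adjacent ions: both have 36 electrons but Z(Y)=39 > Z(Sr)=38, so Y3+ should be the smaller of the two — yet in this decreasing list Y3+ sits before Sr2+. Nothing else is reversed, so Y3+ should move one place to the right.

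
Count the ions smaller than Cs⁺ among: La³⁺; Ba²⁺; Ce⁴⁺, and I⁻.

All of these have 54 electrons (isoelectronic). With the same electron cloud, the ion with the most protons pulls it in tightest. Nuclear charges: Ce⁴⁺ (Z=58), La³⁺ (Z=57), Ba²⁺ (Z=56), Cs⁺ (Z=55), I⁻ (Z=53). Highest Z is smallest.
Relative to Cs⁺, the ions that are smaller are Ce⁴⁺, La³⁺, Ba²⁺. Count: 3.

3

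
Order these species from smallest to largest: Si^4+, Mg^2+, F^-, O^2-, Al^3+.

Each ion has 10 electrons. The ranking follows nuclear charge in reverse — greater Z gives a smaller radius. Si^4+ (Z=14), Al^3+ (Z=13), Mg^2+ (Z=12), F^- (Z=9), O^2- (Z=8).

Si^4+ < Al^3+ < Mg^2+ < F^- < O^2-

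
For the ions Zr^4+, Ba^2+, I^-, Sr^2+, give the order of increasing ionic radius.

Zr^4+ < Sr^2+ < Ba^2+ < I^-

Tabulating Z and e⁻: Zr^4+: 36 e⁻, Z=40, Sr^2+: 36 e⁻, Z=38, Ba^2+: 54 e⁻, Z=56, I^-: 54 e⁻, Z=53. Zr^4+ < Sr^2+ (isoelectronic, higher Z=40 is smaller); Sr^2+ < Ba^2+ (same group, period 5 vs 6); Ba^2+ < I^- (isoelectronic, higher Z=56 is smaller).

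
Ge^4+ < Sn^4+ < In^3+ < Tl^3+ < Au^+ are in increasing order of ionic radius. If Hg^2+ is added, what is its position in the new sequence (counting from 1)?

Electron counts and nuclear charges: Ge^4+: 28 e⁻, Z=32, Sn^4+: 46 e⁻, Z=50, In^3+: 46 e⁻, Z=49, Tl^3+: 78 e⁻, Z=81, Hg^2+: 78 e⁻, Z=80, Au^+: 78 e⁻, Z=79. Ge^4+ < Sn^4+ (same group, period 4 vs 5); Sn^4+ < In^3+ (both 46 e⁻, Z=50>49); In^3+ < Tl^3+ (same group, period 5 vs 6); Tl^3+ < Hg^2+ (both 78 e⁻, Z=81>80); Hg^2+ < Au^+ (both 78 e⁻, Z=80>79).
The complete sequence is Ge^4+ < Sn^4+ < In^3+ < Tl^3+ < Hg^2+ < Au^+. Hg^2+ sits at position 5.

5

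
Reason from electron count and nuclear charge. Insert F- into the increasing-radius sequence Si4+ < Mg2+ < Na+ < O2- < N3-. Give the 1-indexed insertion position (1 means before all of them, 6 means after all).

Each ion has 10 electrons. The ranking follows nuclear charge in reverse — greater Z gives a smaller radius. Si4+ (Z=14), Mg2+ (Z=12), Na+ (Z=11), F- (Z=9), O2- (Z=8), N3- (Z=7).
The complete sequence is Si4+ < Mg2+ < Na+ < F- < O2- < N3-. F- sits at position 4.

4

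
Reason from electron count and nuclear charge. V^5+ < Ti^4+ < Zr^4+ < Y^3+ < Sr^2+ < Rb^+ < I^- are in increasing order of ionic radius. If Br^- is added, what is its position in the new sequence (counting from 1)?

7

Work out protons and electrons: V^5+ has 18 e⁻ (Z=23), Ti^4+ has 18 e⁻ (Z=22), Zr^4+ has 36 e⁻ (Z=40), Y^3+ has 36 e⁻ (Z=39), Sr^2+ has 36 e⁻ (Z=38), Rb^+ has 36 e⁻ (Z=37), Br^- has 36 e⁻ (Z=35), I^- has 54 e⁻ (Z=53). V^5+ < Ti^4+ (isoelectronic, higher Z=23 is smaller); Ti^4+ < Zr^4+ (same group, period 4 vs 5); Zr^4+ < Y^3+ (both 36 e⁻, Z=40>39); Y^3+ < Sr^2+ (both 36 e⁻, Z=39>38); Sr^2+ < Rb^+ (both 36 e⁻, Z=38>37); Rb^+ < Br^- (both 36 e⁻, Z=37>35); Br^- < I^- (same group, period 4 vs 5).
Merged order: V^5+ < Ti^4+ < Zr^4+ < Y^3+ < Sr^2+ < Rb^+ < Br^- < I^- — Br^- is number 7.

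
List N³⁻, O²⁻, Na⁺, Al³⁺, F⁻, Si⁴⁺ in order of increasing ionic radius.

Si⁴⁺ < Al³⁺ < Na⁺ < F⁻ < O²⁻ < N³⁻

Each ion has 10 electrons. The ranking follows nuclear charge in reverse — greater Z gives a smaller radius. Si⁴⁺ (Z=14), Al³⁺ (Z=13), Na⁺ (Z=11), F⁻ (Z=9), O²⁻ (Z=8), N³⁻ (Z=7).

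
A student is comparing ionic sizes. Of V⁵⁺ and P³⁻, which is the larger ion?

P³⁻

These species are isoelectronic with 18 electrons. The only difference is the number of protons: V⁵⁺ (Z=23), P³⁻ (Z=15). The strongest nuclear pull (V⁵⁺) gives the smallest ion.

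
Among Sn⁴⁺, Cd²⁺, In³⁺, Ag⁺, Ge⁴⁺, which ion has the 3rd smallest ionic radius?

In³⁺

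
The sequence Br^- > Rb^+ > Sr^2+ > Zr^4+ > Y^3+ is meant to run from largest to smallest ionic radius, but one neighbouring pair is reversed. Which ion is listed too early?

Zr^4+

Scanning neighbour by neighbour, only Zr^4+/Y^3+ violates a trend: both have 36 electrons but Z(Zr)=40 > Z(Y)=39, so Zr^4+ should be the smaller of the two. That makes Zr^4+ the one sitting a position early relative to where it belongs.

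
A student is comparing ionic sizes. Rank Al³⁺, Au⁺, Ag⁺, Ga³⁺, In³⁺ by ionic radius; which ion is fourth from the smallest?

Ag⁺

Electron counts and nuclear charges: Al³⁺: 10 e⁻, Z=13, Ga³⁺: 28 e⁻, Z=31, In³⁺: 46 e⁻, Z=49, Ag⁺: 46 e⁻, Z=47, Au⁺: 78 e⁻, Z=79. Al³⁺ < Ga³⁺ (same group, 1 shell fewer); Ga³⁺ < In³⁺ (same group, 1 shell fewer); In³⁺ < Ag⁺ (isoelectronic, higher Z=49 is smaller); Ag⁺ < Au⁺ (same group, period 5 vs 6).
So the order is Al³⁺ < Ga³⁺ < In³⁺ < Ag⁺ < Au⁺; the 4th-smallest ion is Ag⁺.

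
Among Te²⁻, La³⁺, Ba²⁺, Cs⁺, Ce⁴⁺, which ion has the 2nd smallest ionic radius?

These species are isoelectronic with 54 electrons. The only difference is the number of protons: Ce⁴⁺ (Z=58), La³⁺ (Z=57), Ba²⁺ (Z=56), Cs⁺ (Z=55), Te²⁻ (Z=52). The strongest nuclear pull (Ce⁴⁺) gives the smallest ion.
That gives Ce⁴⁺ < La³⁺ < Ba²⁺ < Cs⁺ < Te²⁻. From the smallest end, number 2 is La³⁺.

La³⁺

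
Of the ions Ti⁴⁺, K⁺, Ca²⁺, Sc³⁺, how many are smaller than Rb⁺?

First list Z and electron count for each: Ti⁴⁺: 18 e⁻, Z=22, Sc³⁺: 18 e⁻, Z=21, Ca²⁺: 18 e⁻, Z=20, K⁺: 18 e⁻, Z=19, Rb⁺: 36 e⁻, Z=37. Ti⁴⁺ < Sc³⁺ (isoelectronic, higher Z=22 is smaller); Sc³⁺ < Ca²⁺ (isoelectronic, higher Z=21 is smaller); Ca²⁺ < K⁺ (isoelectronic, higher Z=20 is smaller); K⁺ < Rb⁺ (same group, 1 shell fewer).
Relative to Rb⁺, the ions that are smaller are Ti⁴⁺, Sc³⁺, Ca²⁺, K⁺. So 4 are smaller.

4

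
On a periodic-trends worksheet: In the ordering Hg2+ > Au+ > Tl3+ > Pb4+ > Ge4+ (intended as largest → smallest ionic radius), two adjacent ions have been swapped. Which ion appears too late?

Scanning neighbour by neighbour, only Hg2+/Au+ violates a trend: Hg2+ and Au+ share 78 electrons; the higher nuclear charge on Hg (Z=80) contracts it more, so Hg2+ < Au+. That makes Au+ the one sitting a position late relative to where it belongs.

Au+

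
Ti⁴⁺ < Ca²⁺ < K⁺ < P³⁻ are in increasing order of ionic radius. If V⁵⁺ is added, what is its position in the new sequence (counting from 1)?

1

Each ion has 18 electrons. The ranking follows nuclear charge in reverse — greater Z gives a smaller radius. V⁵⁺ (Z=23), Ti⁴⁺ (Z=22), Ca²⁺ (Z=20), K⁺ (Z=19), P³⁻ (Z=15).
With V⁵⁺ included the full order is V⁵⁺ < Ti⁴⁺ < Ca²⁺ < K⁺ < P³⁻, so it takes position 1.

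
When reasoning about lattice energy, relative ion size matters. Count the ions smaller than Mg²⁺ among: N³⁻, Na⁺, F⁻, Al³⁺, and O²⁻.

Isoelectronic series (10 e⁻ each). Size is set by nuclear charge: more protons means a smaller ion. Al³⁺ (Z=13), Mg²⁺ (Z=12), Na⁺ (Z=11), F⁻ (Z=9), O²⁻ (Z=8), N³⁻ (Z=7).
Relative to Mg²⁺, the ions that are smaller are Al³⁺. So 1 is smaller.

1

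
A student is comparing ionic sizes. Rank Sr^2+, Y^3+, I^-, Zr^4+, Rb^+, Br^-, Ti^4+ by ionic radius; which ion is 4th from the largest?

First list Z and electron count for each: Ti^4+: 18 e⁻, Z=22, Zr^4+: 36 e⁻, Z=40, Y^3+: 36 e⁻, Z=39, Sr^2+: 36 e⁻, Z=38, Rb^+: 36 e⁻, Z=37, Br^-: 36 e⁻, Z=35, I^-: 54 e⁻, Z=53. Ti^4+ < Zr^4+ (same group, period 4 vs 5); Zr^4+ < Y^3+ (isoelectronic, higher Z=40 is smaller); Y^3+ < Sr^2+ (isoelectronic, higher Z=39 is smaller); Sr^2+ < Rb^+ (both 36 e⁻, Z=38>37); Rb^+ < Br^- (isoelectronic, higher Z=37 is smaller); Br^- < I^- (same group, 1 shell fewer).
So the order is Ti^4+ < Zr^4+ < Y^3+ < Sr^2+ < Rb^+ < Br^- < I^-; the 4th-largest ion is Sr^2+.

Sr^2+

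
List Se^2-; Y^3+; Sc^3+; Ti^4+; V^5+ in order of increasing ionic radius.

V^5+ < Ti^4+ < Sc^3+ < Y^3+ < Se^2-

Electron counts and nuclear charges: V^5+: 18 e⁻, Z=23, Ti^4+: 18 e⁻, Z=22, Sc^3+: 18 e⁻, Z=21, Y^3+: 36 e⁻, Z=39, Se^2-: 36 e⁻, Z=34. V^5+ < Ti^4+ (isoelectronic, higher Z=23 is smaller); Ti^4+ < Sc^3+ (both 18 e⁻, Z=22>21); Sc^3+ < Y^3+ (same group, 1 shell fewer); Y^3+ < Se^2- (isoelectronic, higher Z=39 is smaller).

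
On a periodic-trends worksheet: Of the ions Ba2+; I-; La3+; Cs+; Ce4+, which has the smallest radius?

These species are isoelectronic with 54 electrons. The only difference is the number of protons: Ce4+ (Z=58), La3+ (Z=57), Ba2+ (Z=56), Cs+ (Z=55), I- (Z=53). The strongest nuclear pull (Ce4+) gives the smallest ion.

Ce4+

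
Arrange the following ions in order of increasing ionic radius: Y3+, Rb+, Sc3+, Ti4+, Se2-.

Ti4+ < Sc3+ < Y3+ < Rb+ < Se2-

First list Z and electron count for each: Ti4+: 18 e⁻, Z=22, Sc3+: 18 e⁻, Z=21, Y3+: 36 e⁻, Z=39, Rb+: 36 e⁻, Z=37, Se2-: 36 e⁻, Z=34. Ti4+ < Sc3+ (both 18 e⁻, Z=22>21); Sc3+ < Y3+ (same group, 1 shell fewer); Y3+ < Rb+ (isoelectronic, higher Z=39 is smaller); Rb+ < Se2- (both 36 e⁻, Z=37>34).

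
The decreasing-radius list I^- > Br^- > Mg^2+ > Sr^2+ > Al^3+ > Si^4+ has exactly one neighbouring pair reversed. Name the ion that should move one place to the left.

Sr^2+

The pair Mg^2+, Sr^2+ is the wrong way round — both in group 2 with the same charge; Mg^2+ (period 3) has the smaller radius. All other adjacent pairs agree with periodic trends, so Sr^2+ is the misplaced ion.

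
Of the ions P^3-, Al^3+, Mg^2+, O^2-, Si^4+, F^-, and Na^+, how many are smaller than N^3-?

6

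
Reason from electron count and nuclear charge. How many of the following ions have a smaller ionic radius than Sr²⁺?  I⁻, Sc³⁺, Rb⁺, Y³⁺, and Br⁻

2

First list Z and electron count for each: Sc³⁺ has 18 e⁻ (Z=21), Y³⁺ has 36 e⁻ (Z=39), Sr²⁺ has 36 e⁻ (Z=38), Rb⁺ has 36 e⁻ (Z=37), Br⁻ has 36 e⁻ (Z=35), I⁻ has 54 e⁻ (Z=53). Sc³⁺ < Y³⁺ (same group, period 4 vs 5); Y³⁺ < Sr²⁺ (isoelectronic, higher Z=39 is smaller); Sr²⁺ < Rb⁺ (both 36 e⁻, Z=38>37); Rb⁺ < Br⁻ (isoelectronic, higher Z=37 is smaller); Br⁻ < I⁻ (same group, 1 shell fewer).
Placing each against Sr²⁺: smaller — Sc³⁺, Y³⁺; larger — Rb⁺, Br⁻, I⁻. Count: 2.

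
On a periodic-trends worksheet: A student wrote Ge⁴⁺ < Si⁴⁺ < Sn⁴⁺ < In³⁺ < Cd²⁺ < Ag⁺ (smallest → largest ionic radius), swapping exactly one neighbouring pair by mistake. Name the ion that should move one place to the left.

Si⁴⁺

The pair Ge⁴⁺, Si⁴⁺ is the wrong way round — both in group 14 with the same charge; Si⁴⁺ (period 3) has the smaller radius. All other adjacent pairs agree with periodic trends, so Si⁴⁺ is the misplaced ion.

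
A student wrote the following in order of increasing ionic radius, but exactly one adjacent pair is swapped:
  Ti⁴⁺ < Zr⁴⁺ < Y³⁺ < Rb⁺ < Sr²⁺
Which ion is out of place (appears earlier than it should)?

Scanning neighbour by neighbour, only Rb⁺/Sr²⁺ violates a trend: they are isoelectronic (36 e⁻) and Sr has more protons than Rb (38 vs 37), making Sr²⁺ smaller. That makes Rb⁺ the one sitting a position early relative to where it belongs.

Rb⁺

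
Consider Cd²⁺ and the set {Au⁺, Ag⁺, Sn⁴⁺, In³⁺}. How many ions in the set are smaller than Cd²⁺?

2

First list Z and electron count for each: Sn⁴⁺: 46 e⁻, Z=50, In³⁺: 46 e⁻, Z=49, Cd²⁺: 46 e⁻, Z=48, Ag⁺: 46 e⁻, Z=47, Au⁺: 78 e⁻, Z=79. Sn⁴⁺ < In³⁺ (both 46 e⁻, Z=50>49); In³⁺ < Cd²⁺ (isoelectronic, higher Z=49 is smaller); Cd²⁺ < Ag⁺ (isoelectronic, higher Z=48 is smaller); Ag⁺ < Au⁺ (same group, 1 shell fewer).
Ordering all of them (including Cd²⁺) by radius gives Sn⁴⁺ < In³⁺ < Cd²⁺ < Ag⁺ < Au⁺. So 2 are smaller.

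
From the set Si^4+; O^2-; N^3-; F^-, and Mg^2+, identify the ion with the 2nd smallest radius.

All of these have 10 electrons (isoelectronic). With the same electron cloud, the ion with the most protons pulls it in tightest. Nuclear charges: Si^4+ (Z=14), Mg^2+ (Z=12), F^- (Z=9), O^2- (Z=8), N^3- (Z=7). Highest Z is smallest.
So the order is Si^4+ < Mg^2+ < F^- < O^2- < N^3-; the 2nd-smallest ion is Mg^2+.

Mg^2+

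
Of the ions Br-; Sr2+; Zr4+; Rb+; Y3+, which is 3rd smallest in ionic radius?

Sr2+

Each ion has 36 electrons. The ranking follows nuclear charge in reverse — greater Z gives a smaller radius. Zr4+ (Z=40), Y3+ (Z=39), Sr2+ (Z=38), Rb+ (Z=37), Br- (Z=35).
So the order is Zr4+ < Y3+ < Sr2+ < Rb+ < Br-; the 3rd-smallest ion is Sr2+.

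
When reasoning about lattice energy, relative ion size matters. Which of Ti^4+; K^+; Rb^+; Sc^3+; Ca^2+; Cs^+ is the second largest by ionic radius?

First list Z and electron count for each: Ti^4+ (Z=22, 18 e⁻), Sc^3+ (Z=21, 18 e⁻), Ca^2+ (Z=20, 18 e⁻), K^+ (Z=19, 18 e⁻), Rb^+ (Z=37, 36 e⁻), Cs^+ (Z=55, 54 e⁻). Ti^4+ < Sc^3+ (isoelectronic, higher Z=22 is smaller); Sc^3+ < Ca^2+ (both 18 e⁻, Z=21>20); Ca^2+ < K^+ (both 18 e⁻, Z=20>19); K^+ < Rb^+ (same group, 1 shell fewer); Rb^+ < Cs^+ (same group, period 5 vs 6).
So the order is Ti^4+ < Sc^3+ < Ca^2+ < K^+ < Rb^+ < Cs^+; the 2nd-largest ion is Rb^+.

Rb^+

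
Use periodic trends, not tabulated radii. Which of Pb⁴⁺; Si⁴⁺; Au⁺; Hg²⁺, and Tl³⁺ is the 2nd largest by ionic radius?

Work out protons and electrons: Si⁴⁺ has 10 e⁻ (Z=14), Pb⁴⁺ has 78 e⁻ (Z=82), Tl³⁺ has 78 e⁻ (Z=81), Hg²⁺ has 78 e⁻ (Z=80), Au⁺ has 78 e⁻ (Z=79). Si⁴⁺ < Pb⁴⁺ (same group, 3 shells fewer); Pb⁴⁺ < Tl³⁺ (both 78 e⁻, Z=82>81); Tl³⁺ < Hg²⁺ (isoelectronic, higher Z=81 is smaller); Hg²⁺ < Au⁺ (both 78 e⁻, Z=80>79).
Ordering: Si⁴⁺ < Pb⁴⁺ < Tl³⁺ < Hg²⁺ < Au⁺. The 2nd largest is Hg²⁺.

Hg²⁺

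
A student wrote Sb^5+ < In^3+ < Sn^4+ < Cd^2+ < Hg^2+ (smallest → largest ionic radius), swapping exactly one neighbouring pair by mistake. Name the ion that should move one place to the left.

Sn^4+

The pair In^3+, Sn^4+ is the wrong way round — they are isoelectronic (46 e⁻) and Sn has more protons than In (50 vs 49), making Sn^4+ smaller. All other adjacent pairs agree with periodic trends, so Sn^4+ is the misplaced ion.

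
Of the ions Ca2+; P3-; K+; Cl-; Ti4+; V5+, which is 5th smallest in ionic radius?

Cl-

Isoelectronic series (18 e⁻ each). Size is set by nuclear charge: more protons means a smaller ion. V5+ (Z=23), Ti4+ (Z=22), Ca2+ (Z=20), K+ (Z=19), Cl- (Z=17), P3- (Z=15).
That gives V5+ < Ti4+ < Ca2+ < K+ < Cl- < P3-. From the smallest end, number 5 is Cl-.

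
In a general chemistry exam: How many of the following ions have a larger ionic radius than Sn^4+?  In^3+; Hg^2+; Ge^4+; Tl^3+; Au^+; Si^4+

4

Si^4+ has 10 e⁻ (Z=14), Ge^4+ has 28 e⁻ (Z=32), Sn^4+ has 46 e⁻ (Z=50), In^3+ has 46 e⁻ (Z=49), Tl^3+ has 78 e⁻ (Z=81), Hg^2+ has 78 e⁻ (Z=80), Au^+ has 78 e⁻ (Z=79). Si^4+ < Ge^4+ (same group, 1 shell fewer); Ge^4+ < Sn^4+ (same group, period 4 vs 5); Sn^4+ < In^3+ (isoelectronic, higher Z=50 is smaller); In^3+ < Tl^3+ (same group, 1 shell fewer); Tl^3+ < Hg^2+ (both 78 e⁻, Z=81>80); Hg^2+ < Au^+ (isoelectronic, higher Z=80 is smaller).
Ordering all of them (including Sn^4+) by radius gives Si^4+ < Ge^4+ < Sn^4+ < In^3+ < Tl^3+ < Hg^2+ < Au^+. Count: 4.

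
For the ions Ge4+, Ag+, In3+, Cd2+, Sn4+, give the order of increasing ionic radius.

Ge4+ < Sn4+ < In3+ < Cd2+ < Ag+

Work out protons and electrons: Ge4+ (Z=32, 28 e⁻), Sn4+ (Z=50, 46 e⁻), In3+ (Z=49, 46 e⁻), Cd2+ (Z=48, 46 e⁻), Ag+ (Z=47, 46 e⁻). Ge4+ < Sn4+ (same group, 1 shell fewer); Sn4+ < In3+ (isoelectronic, higher Z=50 is smaller); In3+ < Cd2+ (isoelectronic, higher Z=49 is smaller); Cd2+ < Ag+ (both 46 e⁻, Z=48>47).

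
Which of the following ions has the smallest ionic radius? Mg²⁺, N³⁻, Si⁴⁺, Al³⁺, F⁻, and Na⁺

Si⁴⁺

These species are isoelectronic with 10 electrons. The only difference is the number of protons: Si⁴⁺ (Z=14), Al³⁺ (Z=13), Mg²⁺ (Z=12), Na⁺ (Z=11), F⁻ (Z=9), N³⁻ (Z=7). The strongest nuclear pull (Si⁴⁺) gives the smallest ion.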